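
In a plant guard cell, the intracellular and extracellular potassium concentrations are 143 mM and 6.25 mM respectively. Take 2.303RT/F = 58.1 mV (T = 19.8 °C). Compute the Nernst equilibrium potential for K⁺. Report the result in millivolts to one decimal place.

E = (58.1/z) · log₁₀([K⁺]_out/[K⁺]_in) with z = +1.
= (58.1/1) · log₁₀(6.25/143) = 58.10 · log₁₀(0.04371)
= 58.10 · (-1.3595) = -78.98 mV

-79.0 mV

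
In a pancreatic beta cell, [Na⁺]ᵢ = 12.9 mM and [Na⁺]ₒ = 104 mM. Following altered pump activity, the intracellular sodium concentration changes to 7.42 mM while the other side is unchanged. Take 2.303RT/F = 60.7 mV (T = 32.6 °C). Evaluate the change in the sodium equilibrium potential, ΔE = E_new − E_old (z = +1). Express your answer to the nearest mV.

15 mV

E_old = (60.7/1)·log₁₀(104/12.9) = 55.02 mV
E_new = (60.7/1)·log₁₀(104/7.42) = 69.60 mV
ΔE = 69.60 − (55.02) = 14.58 mV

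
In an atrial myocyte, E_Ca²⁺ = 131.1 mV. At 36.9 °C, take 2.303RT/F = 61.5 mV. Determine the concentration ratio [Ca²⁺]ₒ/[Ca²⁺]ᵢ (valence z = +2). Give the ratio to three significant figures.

18300

log₁₀([out]/[in]) = E·z/(61.5) = 131.1 × 2 / 61.5 = 4.2634
[out]/[in] = 10^(4.2634) = 1.834e+04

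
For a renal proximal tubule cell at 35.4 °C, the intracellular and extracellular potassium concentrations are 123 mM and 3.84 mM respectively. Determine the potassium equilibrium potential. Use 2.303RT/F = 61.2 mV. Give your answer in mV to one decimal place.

-92.1 mV

E = (61.2/z) · log₁₀([K⁺]_out/[K⁺]_in) with z = +1.
= (61.2/1) · log₁₀(3.84/123) = 61.20 · log₁₀(0.03122)
= 61.20 · (-1.5056) = -92.14 mV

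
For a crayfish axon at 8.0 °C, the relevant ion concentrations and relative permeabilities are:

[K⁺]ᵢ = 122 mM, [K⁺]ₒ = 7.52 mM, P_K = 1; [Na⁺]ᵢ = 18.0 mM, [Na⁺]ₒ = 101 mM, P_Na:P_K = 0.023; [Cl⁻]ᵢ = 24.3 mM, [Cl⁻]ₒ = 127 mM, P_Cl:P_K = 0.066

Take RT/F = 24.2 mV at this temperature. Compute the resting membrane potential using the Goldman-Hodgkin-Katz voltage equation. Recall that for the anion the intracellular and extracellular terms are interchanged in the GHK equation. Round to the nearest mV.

-59 mV

Vm = 24.2 · ln[(Σ P·[cation]ₒ + Σ P·[anion]ᵢ) / (Σ P·[cation]ᵢ + Σ P·[anion]ₒ)]
Numerator = 1×7.52 + 0.023×101 + 0.066×24.3 = 11.45
Denominator = 1×122 + 0.023×18.0 + 0.066×127 = 130.8
Vm = 24.2 · ln(0.087516) = 24.2 × (-2.4359) = -58.95 mV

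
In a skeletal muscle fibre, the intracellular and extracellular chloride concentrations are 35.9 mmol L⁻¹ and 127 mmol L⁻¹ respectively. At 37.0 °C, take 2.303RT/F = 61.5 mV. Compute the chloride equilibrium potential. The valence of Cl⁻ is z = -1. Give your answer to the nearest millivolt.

E = (61.5/z) · log₁₀([Cl⁻]_out/[Cl⁻]_in) with z = -1.
For an anion, dividing by z = -1 reverses the sign.
= (61.5/-1) · log₁₀(127/35.9) = -61.50 · log₁₀(3.538)
= -61.50 · (0.5487) = -33.75 mV

-34 mV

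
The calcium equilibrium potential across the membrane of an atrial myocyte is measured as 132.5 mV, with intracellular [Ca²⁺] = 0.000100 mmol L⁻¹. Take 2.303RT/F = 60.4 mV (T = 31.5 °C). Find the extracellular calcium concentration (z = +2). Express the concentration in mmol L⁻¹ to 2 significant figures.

2.4 mmol L⁻¹

Nernst: E = (60.4/2) · log₁₀([out]/[in]), so log₁₀([out]/[in]) = 132.5 × 2 / 60.4 = 4.3874.
[out]/[in] = 10^(4.3874) = 2.44e+04.
[out] = 2.44e+04 × 0.000100 = 2.44 mmol L⁻¹.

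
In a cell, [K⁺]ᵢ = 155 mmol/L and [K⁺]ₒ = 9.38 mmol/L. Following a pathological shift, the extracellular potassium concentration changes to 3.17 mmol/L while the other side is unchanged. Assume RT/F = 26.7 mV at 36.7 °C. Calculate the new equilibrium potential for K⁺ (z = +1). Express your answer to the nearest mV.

After the shift: [K⁺]_out = 3.17, [K⁺]_in = 155 mmol/L.
E_new = (26.7/1)·ln(3.17/155) = 26.70 · (-3.8897) = -103.85 mV

-104 mV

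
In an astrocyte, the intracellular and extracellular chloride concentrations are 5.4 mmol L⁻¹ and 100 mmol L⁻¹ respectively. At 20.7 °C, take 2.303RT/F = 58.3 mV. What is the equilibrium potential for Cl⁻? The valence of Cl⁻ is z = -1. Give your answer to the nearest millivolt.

-74 mV

E = (58.3/z) · log₁₀([Cl⁻]_out/[Cl⁻]_in) with z = -1.
For an anion, dividing by z = -1 reverses the sign.
= (58.3/-1) · log₁₀(100/5.4) = -58.30 · log₁₀(18.52)
= -58.30 · (1.2676) = -73.90 mV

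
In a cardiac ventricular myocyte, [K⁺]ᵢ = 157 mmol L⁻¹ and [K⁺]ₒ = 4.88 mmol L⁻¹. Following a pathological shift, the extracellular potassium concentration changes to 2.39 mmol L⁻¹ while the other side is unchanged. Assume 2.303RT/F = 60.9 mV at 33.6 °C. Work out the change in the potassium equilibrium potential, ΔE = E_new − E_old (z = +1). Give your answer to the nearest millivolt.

E_old = (60.9/1)·log₁₀(4.88/157) = -91.81 mV
E_new = (60.9/1)·log₁₀(2.39/157) = -110.69 mV
ΔE = -110.69 − (-91.81) = -18.88 mV

-19 mV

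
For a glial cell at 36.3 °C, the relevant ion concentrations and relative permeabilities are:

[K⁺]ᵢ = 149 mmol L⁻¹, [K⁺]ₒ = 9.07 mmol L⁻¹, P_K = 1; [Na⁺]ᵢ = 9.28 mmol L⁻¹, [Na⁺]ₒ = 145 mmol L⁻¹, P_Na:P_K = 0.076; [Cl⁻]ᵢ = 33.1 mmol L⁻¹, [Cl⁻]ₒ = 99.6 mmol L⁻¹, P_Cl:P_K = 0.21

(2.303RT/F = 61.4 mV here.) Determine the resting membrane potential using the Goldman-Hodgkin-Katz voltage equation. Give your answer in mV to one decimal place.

Vm = 61.4 · log₁₀[(Σ P·[cation]ₒ + Σ P·[anion]ᵢ) / (Σ P·[cation]ᵢ + Σ P·[anion]ₒ)]
Numerator = 1×9.07 + 0.076×145 + 0.21×33.1 = 27.04
Denominator = 1×149 + 0.076×9.28 + 0.21×99.6 = 170.6
Vm = 61.4 · log₁₀(0.15849) = 61.4 × (-0.8000) = -49.12 mV

-49.1 mV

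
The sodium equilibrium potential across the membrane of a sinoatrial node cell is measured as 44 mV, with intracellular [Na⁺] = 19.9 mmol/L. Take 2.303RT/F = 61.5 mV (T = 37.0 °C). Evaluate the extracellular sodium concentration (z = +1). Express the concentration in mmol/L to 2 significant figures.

Nernst: E = (61.5/1) · log₁₀([out]/[in]), so log₁₀([out]/[in]) = 44.0 × 1 / 61.5 = 0.7154.
[out]/[in] = 10^(0.7154) = 5.193.
[out] = 5.193 × 19.9 = 103.3 mmol/L.

100 mmol/L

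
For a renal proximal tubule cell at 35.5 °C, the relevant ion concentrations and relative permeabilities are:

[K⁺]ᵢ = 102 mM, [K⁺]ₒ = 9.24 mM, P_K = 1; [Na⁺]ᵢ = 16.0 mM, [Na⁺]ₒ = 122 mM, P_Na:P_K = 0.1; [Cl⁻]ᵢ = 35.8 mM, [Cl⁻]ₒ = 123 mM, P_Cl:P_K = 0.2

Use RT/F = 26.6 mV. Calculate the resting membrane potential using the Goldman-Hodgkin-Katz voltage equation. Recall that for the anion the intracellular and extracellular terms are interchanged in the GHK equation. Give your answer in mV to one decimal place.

Vm = 26.6 · ln[(Σ P·[cation]ₒ + Σ P·[anion]ᵢ) / (Σ P·[cation]ᵢ + Σ P·[anion]ₒ)]
Numerator = 1×9.24 + 0.1×122 + 0.2×35.8 = 28.6
Denominator = 1×102 + 0.1×16.0 + 0.2×123 = 128.2
Vm = 26.6 · ln(0.22309) = 26.6 × (-1.5002) = -39.90 mV

-39.9 mV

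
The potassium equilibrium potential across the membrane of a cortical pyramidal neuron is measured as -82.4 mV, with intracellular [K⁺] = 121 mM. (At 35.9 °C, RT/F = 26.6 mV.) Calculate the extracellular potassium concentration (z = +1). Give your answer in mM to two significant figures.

Nernst: E = (26.6/1) · ln([out]/[in]), so ln([out]/[in]) = -82.4 × 1 / 26.6 = -3.0977.
[out]/[in] = e^(-3.0977) = 0.04515.
[out] = 0.04515 × 121 = 5.463 mM.

5.5 mM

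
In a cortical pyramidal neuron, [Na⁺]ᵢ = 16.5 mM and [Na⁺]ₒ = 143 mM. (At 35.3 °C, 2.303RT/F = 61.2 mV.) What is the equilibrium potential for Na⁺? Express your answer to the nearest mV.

E = (61.2/z) · log₁₀([Na⁺]_out/[Na⁺]_in) with z = +1.
= (61.2/1) · log₁₀(143/16.5) = 61.20 · log₁₀(8.667)
= 61.20 · (0.9379) = 57.40 mV

57 mV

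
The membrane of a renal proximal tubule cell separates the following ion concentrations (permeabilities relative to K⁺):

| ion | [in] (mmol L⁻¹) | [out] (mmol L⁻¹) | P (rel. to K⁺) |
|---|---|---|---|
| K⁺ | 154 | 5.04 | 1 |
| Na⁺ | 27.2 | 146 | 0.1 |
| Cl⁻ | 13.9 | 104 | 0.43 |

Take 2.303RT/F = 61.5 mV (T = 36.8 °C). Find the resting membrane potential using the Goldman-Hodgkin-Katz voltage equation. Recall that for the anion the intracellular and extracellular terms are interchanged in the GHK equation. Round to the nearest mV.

Vm = 61.5 · log₁₀[(Σ P·[cation]ₒ + Σ P·[anion]ᵢ) / (Σ P·[cation]ᵢ + Σ P·[anion]ₒ)]
Numerator = 1×5.04 + 0.1×146 + 0.43×13.9 = 25.62
Denominator = 1×154 + 0.1×27.2 + 0.43×104 = 201.4
Vm = 61.5 · log₁₀(0.12717) = 61.5 × (-0.8956) = -55.08 mV

-55 mV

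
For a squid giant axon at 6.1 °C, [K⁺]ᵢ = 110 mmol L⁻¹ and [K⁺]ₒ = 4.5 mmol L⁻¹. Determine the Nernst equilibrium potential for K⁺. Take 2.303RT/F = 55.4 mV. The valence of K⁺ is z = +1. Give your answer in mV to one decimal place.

E = (55.4/z) · log₁₀([K⁺]_out/[K⁺]_in) with z = +1.
= (55.4/1) · log₁₀(4.5/110) = 55.40 · log₁₀(0.04091)
= 55.40 · (-1.3882) = -76.91 mV

-76.9 mV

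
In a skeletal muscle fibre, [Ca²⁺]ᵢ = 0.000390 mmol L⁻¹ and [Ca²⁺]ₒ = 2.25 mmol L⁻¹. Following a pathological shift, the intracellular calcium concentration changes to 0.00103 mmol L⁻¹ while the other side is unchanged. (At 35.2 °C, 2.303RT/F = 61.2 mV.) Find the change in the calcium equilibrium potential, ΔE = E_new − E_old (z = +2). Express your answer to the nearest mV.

E_old = (61.2/2)·log₁₀(2.25/0.000390) = 115.09 mV
E_new = (61.2/2)·log₁₀(2.25/0.00103) = 102.18 mV
ΔE = 102.18 − (115.09) = -12.91 mV

-13 mV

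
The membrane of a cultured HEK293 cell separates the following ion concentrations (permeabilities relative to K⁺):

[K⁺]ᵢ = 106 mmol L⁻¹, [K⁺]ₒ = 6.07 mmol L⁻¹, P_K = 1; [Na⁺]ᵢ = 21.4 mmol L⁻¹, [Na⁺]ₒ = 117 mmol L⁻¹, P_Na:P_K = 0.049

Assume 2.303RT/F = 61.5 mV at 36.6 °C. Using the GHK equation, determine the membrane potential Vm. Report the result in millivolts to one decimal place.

-58.9 mV

Vm = 61.5 · log₁₀[(Σ P·[cation]ₒ + Σ P·[anion]ᵢ) / (Σ P·[cation]ᵢ + Σ P·[anion]ₒ)]
Numerator = 1×6.07 + 0.049×117 = 11.8
Denominator = 1×106 + 0.049×21.4 = 107
Vm = 61.5 · log₁₀(0.11026) = 61.5 × (-0.9576) = -58.89 mV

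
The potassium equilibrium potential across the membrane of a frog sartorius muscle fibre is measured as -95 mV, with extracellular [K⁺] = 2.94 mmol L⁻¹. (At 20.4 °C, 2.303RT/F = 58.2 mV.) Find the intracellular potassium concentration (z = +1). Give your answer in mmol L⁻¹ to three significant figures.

126 mmol L⁻¹

Nernst: E = (58.2/1) · log₁₀([out]/[in]), so log₁₀([out]/[in]) = -95.0 × 1 / 58.2 = -1.6323.
[out]/[in] = 10^(-1.6323) = 0.02332.
[in] = 2.94 / 0.02332 = 126.1 mmol L⁻¹.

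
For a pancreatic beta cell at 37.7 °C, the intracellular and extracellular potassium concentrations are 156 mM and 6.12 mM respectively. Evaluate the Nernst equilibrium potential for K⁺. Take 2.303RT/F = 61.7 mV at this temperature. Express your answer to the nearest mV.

-87 mV

E = (61.7/z) · log₁₀([K⁺]_out/[K⁺]_in) with z = +1.
= (61.7/1) · log₁₀(6.12/156) = 61.70 · log₁₀(0.03923)
= 61.70 · (-1.4064) = -86.77 mV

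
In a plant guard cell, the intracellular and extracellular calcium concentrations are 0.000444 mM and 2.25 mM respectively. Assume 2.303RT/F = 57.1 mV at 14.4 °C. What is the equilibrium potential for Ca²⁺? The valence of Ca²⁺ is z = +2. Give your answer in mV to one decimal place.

E = (57.1/z) · log₁₀([Ca²⁺]_out/[Ca²⁺]_in) with z = +2.
= (57.1/2) · log₁₀(2.25/0.000444) = 28.55 · log₁₀(5068)
= 28.55 · (3.7048) = 105.77 mV

105.8 mV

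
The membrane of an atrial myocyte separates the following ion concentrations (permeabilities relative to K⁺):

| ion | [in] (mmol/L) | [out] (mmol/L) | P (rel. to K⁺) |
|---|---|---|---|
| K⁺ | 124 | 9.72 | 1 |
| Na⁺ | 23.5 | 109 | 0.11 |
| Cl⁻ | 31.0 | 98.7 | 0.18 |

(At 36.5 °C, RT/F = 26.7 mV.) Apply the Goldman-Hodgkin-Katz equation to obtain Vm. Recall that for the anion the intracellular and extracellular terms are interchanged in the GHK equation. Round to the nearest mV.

Vm = 26.7 · ln[(Σ P·[cation]ₒ + Σ P·[anion]ᵢ) / (Σ P·[cation]ᵢ + Σ P·[anion]ₒ)]
Numerator = 1×9.72 + 0.11×109 + 0.18×31.0 = 27.29
Denominator = 1×124 + 0.11×23.5 + 0.18×98.7 = 144.4
Vm = 26.7 · ln(0.18905) = 26.7 × (-1.6657) = -44.47 mV

-44 mV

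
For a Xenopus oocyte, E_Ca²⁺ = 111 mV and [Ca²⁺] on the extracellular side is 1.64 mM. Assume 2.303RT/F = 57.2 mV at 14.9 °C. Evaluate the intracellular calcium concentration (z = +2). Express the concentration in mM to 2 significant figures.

0.00022 mM

Nernst: E = (57.2/2) · log₁₀([out]/[in]), so log₁₀([out]/[in]) = 111.0 × 2 / 57.2 = 3.8811.
[out]/[in] = 10^(3.8811) = 7605.
[in] = 1.64 / 7605 = 0.0002156 mM.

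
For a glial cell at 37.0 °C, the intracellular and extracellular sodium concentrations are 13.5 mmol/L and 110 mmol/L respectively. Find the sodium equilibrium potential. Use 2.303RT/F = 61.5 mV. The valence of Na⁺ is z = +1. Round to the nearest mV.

56 mV

E = (61.5/z) · log₁₀([Na⁺]_out/[Na⁺]_in) with z = +1.
= (61.5/1) · log₁₀(110/13.5) = 61.50 · log₁₀(8.148)
= 61.50 · (0.9111) = 56.03 mV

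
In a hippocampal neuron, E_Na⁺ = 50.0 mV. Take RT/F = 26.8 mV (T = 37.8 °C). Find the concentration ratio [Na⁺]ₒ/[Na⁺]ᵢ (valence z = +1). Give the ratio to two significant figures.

6.5

ln([out]/[in]) = E·z/(26.8) = 50.0 × 1 / 26.8 = 1.8657
[out]/[in] = e^(1.8657) = 6.46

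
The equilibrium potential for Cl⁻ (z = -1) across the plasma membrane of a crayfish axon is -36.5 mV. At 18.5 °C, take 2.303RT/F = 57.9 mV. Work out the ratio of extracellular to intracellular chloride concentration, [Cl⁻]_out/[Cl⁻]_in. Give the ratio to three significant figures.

4.27

log₁₀([out]/[in]) = E·z/(57.9) = -36.5 × -1 / 57.9 = 0.6304
[out]/[in] = 10^(0.6304) = 4.27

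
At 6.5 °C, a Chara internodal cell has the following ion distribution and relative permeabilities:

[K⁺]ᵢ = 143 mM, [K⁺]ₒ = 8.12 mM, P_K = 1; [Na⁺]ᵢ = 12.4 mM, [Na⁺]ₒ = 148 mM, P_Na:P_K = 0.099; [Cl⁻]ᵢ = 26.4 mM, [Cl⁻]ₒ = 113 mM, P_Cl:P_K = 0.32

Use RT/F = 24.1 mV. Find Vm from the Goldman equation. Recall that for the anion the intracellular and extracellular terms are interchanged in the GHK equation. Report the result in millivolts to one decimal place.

-42.3 mV

Vm = 24.1 · ln[(Σ P·[cation]ₒ + Σ P·[anion]ᵢ) / (Σ P·[cation]ᵢ + Σ P·[anion]ₒ)]
Numerator = 1×8.12 + 0.099×148 + 0.32×26.4 = 31.22
Denominator = 1×143 + 0.099×12.4 + 0.32×113 = 180.4
Vm = 24.1 · ln(0.17307) = 24.1 × (-1.7540) = -42.27 mV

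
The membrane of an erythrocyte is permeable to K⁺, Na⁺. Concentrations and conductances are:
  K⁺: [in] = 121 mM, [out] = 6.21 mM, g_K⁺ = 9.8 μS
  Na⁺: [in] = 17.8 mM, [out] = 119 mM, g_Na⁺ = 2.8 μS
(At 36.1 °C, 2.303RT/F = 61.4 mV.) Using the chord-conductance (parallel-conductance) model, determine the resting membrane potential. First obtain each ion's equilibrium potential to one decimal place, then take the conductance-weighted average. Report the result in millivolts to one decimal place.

E_K⁺ = (61.4/1)·log₁₀(6.21/121) = -79.2 mV
E_Na⁺ = (61.4/1)·log₁₀(119/17.8) = 50.7 mV
Vm = (Σ gᵢEᵢ)/(Σ gᵢ) = (9.8·-79.2 + 2.8·50.7) / (9.8 + 2.8)
= -634.20 / 12.6 = -50.33 mV

-50.3 mV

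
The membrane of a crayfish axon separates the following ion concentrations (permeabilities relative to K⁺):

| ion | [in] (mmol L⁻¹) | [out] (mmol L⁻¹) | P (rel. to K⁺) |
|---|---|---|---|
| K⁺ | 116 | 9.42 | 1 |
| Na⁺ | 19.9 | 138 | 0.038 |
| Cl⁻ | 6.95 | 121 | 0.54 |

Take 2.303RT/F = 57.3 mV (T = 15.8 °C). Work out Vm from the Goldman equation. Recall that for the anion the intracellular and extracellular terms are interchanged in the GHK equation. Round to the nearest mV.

Vm = 57.3 · log₁₀[(Σ P·[cation]ₒ + Σ P·[anion]ᵢ) / (Σ P·[cation]ᵢ + Σ P·[anion]ₒ)]
Numerator = 1×9.42 + 0.038×138 + 0.54×6.95 = 18.42
Denominator = 1×116 + 0.038×19.9 + 0.54×121 = 182.1
Vm = 57.3 · log₁₀(0.10114) = 57.3 × (-0.9951) = -57.02 mV

-57 mV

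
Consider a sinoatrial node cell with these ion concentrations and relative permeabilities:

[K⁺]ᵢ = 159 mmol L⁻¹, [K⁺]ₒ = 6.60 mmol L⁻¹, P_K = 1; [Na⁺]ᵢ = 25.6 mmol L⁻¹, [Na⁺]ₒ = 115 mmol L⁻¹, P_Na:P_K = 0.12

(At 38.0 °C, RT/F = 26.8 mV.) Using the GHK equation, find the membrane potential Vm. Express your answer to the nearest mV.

-56 mV

Vm = 26.8 · ln[(Σ P·[cation]ₒ + Σ P·[anion]ᵢ) / (Σ P·[cation]ᵢ + Σ P·[anion]ₒ)]
Numerator = 1×6.60 + 0.12×115 = 20.4
Denominator = 1×159 + 0.12×25.6 = 162.1
Vm = 26.8 · ln(0.12587) = 26.8 × (-2.0725) = -55.54 mV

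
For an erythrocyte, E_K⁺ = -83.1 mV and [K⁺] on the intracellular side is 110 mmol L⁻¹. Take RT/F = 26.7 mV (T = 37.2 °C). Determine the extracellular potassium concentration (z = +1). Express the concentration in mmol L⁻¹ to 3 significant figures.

4.89 mmol L⁻¹

Nernst: E = (26.7/1) · ln([out]/[in]), so ln([out]/[in]) = -83.1 × 1 / 26.7 = -3.1124.
[out]/[in] = e^(-3.1124) = 0.0445.
[out] = 0.0445 × 110 = 4.895 mmol L⁻¹.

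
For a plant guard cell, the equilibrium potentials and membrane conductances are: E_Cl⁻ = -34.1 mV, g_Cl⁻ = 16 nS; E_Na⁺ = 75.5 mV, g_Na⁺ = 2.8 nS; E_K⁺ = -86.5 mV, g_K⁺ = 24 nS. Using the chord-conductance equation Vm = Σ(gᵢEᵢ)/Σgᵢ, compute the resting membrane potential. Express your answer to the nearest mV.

-56 mV

Σ gᵢEᵢ = 16·(-34.1) + 2.8·(75.5) + 24·(-86.5) = -2410.20
Σ gᵢ = 16 + 2.8 + 24 = 42.8
Vm = -2410.20 / 42.8 = -56.31 mV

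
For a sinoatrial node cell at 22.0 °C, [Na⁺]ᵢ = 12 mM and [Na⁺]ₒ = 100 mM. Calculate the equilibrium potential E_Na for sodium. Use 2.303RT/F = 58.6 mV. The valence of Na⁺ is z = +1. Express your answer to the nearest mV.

54 mV

E = (58.6/z) · log₁₀([Na⁺]_out/[Na⁺]_in) with z = +1.
= (58.6/1) · log₁₀(100/12) = 58.60 · log₁₀(8.333)
= 58.60 · (0.9208) = 53.96 mV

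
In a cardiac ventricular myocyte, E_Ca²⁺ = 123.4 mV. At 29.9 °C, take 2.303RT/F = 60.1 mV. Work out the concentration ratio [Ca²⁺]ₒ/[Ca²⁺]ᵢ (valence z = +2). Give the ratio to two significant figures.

log₁₀([out]/[in]) = E·z/(60.1) = 123.4 × 2 / 60.1 = 4.1065
[out]/[in] = 10^(4.1065) = 1.278e+04

13000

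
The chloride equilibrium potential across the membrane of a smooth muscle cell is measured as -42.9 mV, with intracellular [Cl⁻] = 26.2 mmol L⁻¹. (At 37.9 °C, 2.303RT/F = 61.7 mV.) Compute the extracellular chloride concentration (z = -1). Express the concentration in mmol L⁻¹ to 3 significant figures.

Nernst: E = (61.7/-1) · log₁₀([out]/[in]), so log₁₀([out]/[in]) = -42.9 × -1 / 61.7 = 0.6953.
[out]/[in] = 10^(0.6953) = 4.958.
[out] = 4.958 × 26.2 = 129.9 mmol L⁻¹.

130 mmol L⁻¹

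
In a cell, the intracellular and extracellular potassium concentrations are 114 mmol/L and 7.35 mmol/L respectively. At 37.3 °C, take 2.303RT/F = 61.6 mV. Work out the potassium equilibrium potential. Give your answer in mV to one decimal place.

E = (61.6/z) · log₁₀([K⁺]_out/[K⁺]_in) with z = +1.
= (61.6/1) · log₁₀(7.35/114) = 61.60 · log₁₀(0.06447)
= 61.60 · (-1.1906) = -73.34 mV

-73.3 mV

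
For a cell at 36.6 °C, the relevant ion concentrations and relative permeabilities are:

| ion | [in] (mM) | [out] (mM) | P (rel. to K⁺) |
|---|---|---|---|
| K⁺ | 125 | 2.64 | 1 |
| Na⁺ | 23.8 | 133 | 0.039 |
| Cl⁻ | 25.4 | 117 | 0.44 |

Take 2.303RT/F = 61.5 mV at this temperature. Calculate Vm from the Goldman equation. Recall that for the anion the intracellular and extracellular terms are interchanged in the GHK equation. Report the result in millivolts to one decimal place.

Vm = 61.5 · log₁₀[(Σ P·[cation]ₒ + Σ P·[anion]ᵢ) / (Σ P·[cation]ᵢ + Σ P·[anion]ₒ)]
Numerator = 1×2.64 + 0.039×133 + 0.44×25.4 = 19
Denominator = 1×125 + 0.039×23.8 + 0.44×117 = 177.4
Vm = 61.5 · log₁₀(0.10711) = 61.5 × (-0.9702) = -59.66 mV

-59.7 mV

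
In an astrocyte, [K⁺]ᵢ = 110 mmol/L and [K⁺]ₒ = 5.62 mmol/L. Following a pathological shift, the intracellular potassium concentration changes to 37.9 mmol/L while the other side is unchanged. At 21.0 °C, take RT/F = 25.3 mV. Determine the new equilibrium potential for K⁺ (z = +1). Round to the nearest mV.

After the shift: [K⁺]_out = 5.62, [K⁺]_in = 37.9 mmol/L.
E_new = (25.3/1)·ln(5.62/37.9) = 25.30 · (-1.9086) = -48.29 mV

-48 mV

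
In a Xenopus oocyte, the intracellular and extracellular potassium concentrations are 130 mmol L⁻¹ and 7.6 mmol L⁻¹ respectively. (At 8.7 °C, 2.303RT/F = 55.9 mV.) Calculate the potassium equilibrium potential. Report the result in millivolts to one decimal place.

E = (55.9/z) · log₁₀([K⁺]_out/[K⁺]_in) with z = +1.
= (55.9/1) · log₁₀(7.6/130) = 55.90 · log₁₀(0.05846)
= 55.90 · (-1.2331) = -68.93 mV

-68.9 mV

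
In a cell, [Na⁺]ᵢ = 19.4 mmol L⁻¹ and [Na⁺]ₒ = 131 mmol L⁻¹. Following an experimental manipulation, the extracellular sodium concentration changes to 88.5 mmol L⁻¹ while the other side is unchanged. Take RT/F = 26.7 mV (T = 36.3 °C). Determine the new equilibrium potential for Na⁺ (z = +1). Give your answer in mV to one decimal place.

After the shift: [Na⁺]_out = 88.5, [Na⁺]_in = 19.4 mmol L⁻¹.
E_new = (26.7/1)·ln(88.5/19.4) = 26.70 · (1.5177) = 40.52 mV

40.5 mV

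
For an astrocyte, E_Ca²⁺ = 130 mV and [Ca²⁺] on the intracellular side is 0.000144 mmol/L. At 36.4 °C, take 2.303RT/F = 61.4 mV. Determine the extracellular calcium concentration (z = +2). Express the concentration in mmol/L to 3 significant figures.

Nernst: E = (61.4/2) · log₁₀([out]/[in]), so log₁₀([out]/[in]) = 130.0 × 2 / 61.4 = 4.2345.
[out]/[in] = 10^(4.2345) = 1.716e+04.
[out] = 1.716e+04 × 0.000144 = 2.471 mmol/L.

2.47 mmol/L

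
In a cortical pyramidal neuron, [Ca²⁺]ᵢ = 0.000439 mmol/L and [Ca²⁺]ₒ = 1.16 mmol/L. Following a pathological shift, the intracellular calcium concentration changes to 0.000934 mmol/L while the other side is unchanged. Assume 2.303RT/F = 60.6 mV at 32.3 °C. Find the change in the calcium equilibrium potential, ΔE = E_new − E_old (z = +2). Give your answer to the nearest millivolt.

E_old = (60.6/2)·log₁₀(1.16/0.000439) = 103.69 mV
E_new = (60.6/2)·log₁₀(1.16/0.000934) = 93.75 mV
ΔE = 93.75 − (103.69) = -9.93 mV

-10 mV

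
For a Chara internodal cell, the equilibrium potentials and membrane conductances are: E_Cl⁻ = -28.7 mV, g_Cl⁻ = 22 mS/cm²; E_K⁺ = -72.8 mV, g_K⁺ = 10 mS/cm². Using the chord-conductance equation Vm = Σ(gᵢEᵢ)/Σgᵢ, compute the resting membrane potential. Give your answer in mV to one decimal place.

Σ gᵢEᵢ = 22·(-28.7) + 10·(-72.8) = -1359.40
Σ gᵢ = 22 + 10 = 32
Vm = -1359.40 / 32 = -42.48 mV

-42.5 mV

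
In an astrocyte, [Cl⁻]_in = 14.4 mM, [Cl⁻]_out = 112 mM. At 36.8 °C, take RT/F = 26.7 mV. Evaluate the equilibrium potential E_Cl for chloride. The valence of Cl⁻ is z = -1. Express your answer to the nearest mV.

E = (26.7/z) · ln([Cl⁻]_out/[Cl⁻]_in) with z = -1.
For an anion, dividing by z = -1 reverses the sign.
= (26.7/-1) · ln(112/14.4) = -26.70 · ln(7.778)
= -26.70 · (2.0513) = -54.77 mV

-55 mV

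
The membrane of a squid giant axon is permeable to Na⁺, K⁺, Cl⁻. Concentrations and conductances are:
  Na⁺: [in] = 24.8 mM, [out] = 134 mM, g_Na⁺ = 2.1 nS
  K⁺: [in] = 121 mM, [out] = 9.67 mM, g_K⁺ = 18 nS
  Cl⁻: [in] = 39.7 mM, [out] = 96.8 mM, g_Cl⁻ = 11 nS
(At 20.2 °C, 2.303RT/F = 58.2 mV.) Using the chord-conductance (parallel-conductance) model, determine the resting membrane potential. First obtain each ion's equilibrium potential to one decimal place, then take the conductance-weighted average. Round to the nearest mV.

E_Na⁺ = (58.2/1)·log₁₀(134/24.8) = 42.6 mV
E_K⁺ = (58.2/1)·log₁₀(9.67/121) = -63.9 mV
E_Cl⁻ = (58.2/-1)·log₁₀(96.8/39.7) = -22.5 mV
Vm = (Σ gᵢEᵢ)/(Σ gᵢ) = (2.1·42.6 + 18·-63.9 + 11·-22.5) / (2.1 + 18 + 11)
= -1308.24 / 31.1 = -42.07 mV

-42 mV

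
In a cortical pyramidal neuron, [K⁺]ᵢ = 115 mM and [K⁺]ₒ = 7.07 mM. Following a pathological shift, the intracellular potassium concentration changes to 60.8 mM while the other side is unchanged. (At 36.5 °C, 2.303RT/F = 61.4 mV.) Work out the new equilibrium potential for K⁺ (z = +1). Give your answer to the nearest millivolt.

After the shift: [K⁺]_out = 7.07, [K⁺]_in = 60.8 mM.
E_new = (61.4/1)·log₁₀(7.07/60.8) = 61.40 · (-0.9345) = -57.38 mV

-57 mV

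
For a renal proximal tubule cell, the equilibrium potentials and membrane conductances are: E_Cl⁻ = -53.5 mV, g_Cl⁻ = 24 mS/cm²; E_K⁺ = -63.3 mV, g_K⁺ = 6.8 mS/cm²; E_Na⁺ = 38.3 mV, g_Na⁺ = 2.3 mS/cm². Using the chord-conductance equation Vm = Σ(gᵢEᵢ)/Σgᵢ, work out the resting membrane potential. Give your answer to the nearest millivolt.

-49 mV

Σ gᵢEᵢ = 24·(-53.5) + 6.8·(-63.3) + 2.3·(38.3) = -1626.35
Σ gᵢ = 24 + 6.8 + 2.3 = 33.1
Vm = -1626.35 / 33.1 = -49.13 mV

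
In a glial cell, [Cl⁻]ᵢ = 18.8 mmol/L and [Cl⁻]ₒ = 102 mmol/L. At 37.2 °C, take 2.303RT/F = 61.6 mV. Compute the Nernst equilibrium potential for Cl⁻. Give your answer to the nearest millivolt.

E = (61.6/z) · log₁₀([Cl⁻]_out/[Cl⁻]_in) with z = -1.
For an anion, dividing by z = -1 reverses the sign.
= (61.6/-1) · log₁₀(102/18.8) = -61.60 · log₁₀(5.426)
= -61.60 · (0.7344) = -45.24 mV

-45 mV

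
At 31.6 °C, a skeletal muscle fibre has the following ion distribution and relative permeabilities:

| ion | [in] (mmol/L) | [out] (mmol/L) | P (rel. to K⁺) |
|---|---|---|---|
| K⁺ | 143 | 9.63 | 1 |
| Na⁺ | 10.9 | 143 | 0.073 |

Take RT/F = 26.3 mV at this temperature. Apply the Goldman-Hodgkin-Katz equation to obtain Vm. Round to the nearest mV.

-52 mV

Vm = 26.3 · ln[(Σ P·[cation]ₒ + Σ P·[anion]ᵢ) / (Σ P·[cation]ᵢ + Σ P·[anion]ₒ)]
Numerator = 1×9.63 + 0.073×143 = 20.07
Denominator = 1×143 + 0.073×10.9 = 143.8
Vm = 26.3 · ln(0.13957) = 26.3 × (-1.9692) = -51.79 mV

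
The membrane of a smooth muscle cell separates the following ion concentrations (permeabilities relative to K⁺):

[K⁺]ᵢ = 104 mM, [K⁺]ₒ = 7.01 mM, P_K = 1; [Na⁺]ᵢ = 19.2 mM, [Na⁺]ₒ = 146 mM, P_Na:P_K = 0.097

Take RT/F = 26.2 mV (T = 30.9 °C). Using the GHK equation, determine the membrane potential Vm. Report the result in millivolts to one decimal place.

-42.2 mV

Vm = 26.2 · ln[(Σ P·[cation]ₒ + Σ P·[anion]ᵢ) / (Σ P·[cation]ᵢ + Σ P·[anion]ₒ)]
Numerator = 1×7.01 + 0.097×146 = 21.17
Denominator = 1×104 + 0.097×19.2 = 105.9
Vm = 26.2 · ln(0.2) = 26.2 × (-1.6095) = -42.17 mV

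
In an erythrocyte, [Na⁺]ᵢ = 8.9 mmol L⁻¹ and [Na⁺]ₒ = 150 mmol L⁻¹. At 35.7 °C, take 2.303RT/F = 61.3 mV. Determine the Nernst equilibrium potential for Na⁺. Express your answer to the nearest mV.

75 mV

E = (61.3/z) · log₁₀([Na⁺]_out/[Na⁺]_in) with z = +1.
= (61.3/1) · log₁₀(150/8.9) = 61.30 · log₁₀(16.85)
= 61.30 · (1.2267) = 75.20 mV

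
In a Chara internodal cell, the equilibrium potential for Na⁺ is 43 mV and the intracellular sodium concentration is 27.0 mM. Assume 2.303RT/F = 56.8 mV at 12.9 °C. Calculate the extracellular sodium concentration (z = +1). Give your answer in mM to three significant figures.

Nernst: E = (56.8/1) · log₁₀([out]/[in]), so log₁₀([out]/[in]) = 43.0 × 1 / 56.8 = 0.7570.
[out]/[in] = 10^(0.7570) = 5.715.
[out] = 5.715 × 27.0 = 154.3 mM.

154 mM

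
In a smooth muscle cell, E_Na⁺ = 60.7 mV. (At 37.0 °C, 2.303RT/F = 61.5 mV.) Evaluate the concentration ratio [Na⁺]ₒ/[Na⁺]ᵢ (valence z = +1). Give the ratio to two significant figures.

9.7

log₁₀([out]/[in]) = E·z/(61.5) = 60.7 × 1 / 61.5 = 0.9870
[out]/[in] = 10^(0.9870) = 9.705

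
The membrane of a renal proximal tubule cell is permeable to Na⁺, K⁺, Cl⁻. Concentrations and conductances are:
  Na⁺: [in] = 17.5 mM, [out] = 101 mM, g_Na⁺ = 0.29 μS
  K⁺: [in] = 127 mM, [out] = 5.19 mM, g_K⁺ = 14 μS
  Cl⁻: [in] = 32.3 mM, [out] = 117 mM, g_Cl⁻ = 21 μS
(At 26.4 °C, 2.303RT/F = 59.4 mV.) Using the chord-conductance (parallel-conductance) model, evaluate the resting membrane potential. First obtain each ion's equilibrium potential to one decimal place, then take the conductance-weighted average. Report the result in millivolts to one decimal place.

-52.1 mV

E_Na⁺ = (59.4/1)·log₁₀(101/17.5) = 45.2 mV
E_K⁺ = (59.4/1)·log₁₀(5.19/127) = -82.5 mV
E_Cl⁻ = (59.4/-1)·log₁₀(117/32.3) = -33.2 mV
Vm = (Σ gᵢEᵢ)/(Σ gᵢ) = (0.29·45.2 + 14·-82.5 + 21·-33.2) / (0.29 + 14 + 21)
= -1839.09 / 35.29 = -52.11 mV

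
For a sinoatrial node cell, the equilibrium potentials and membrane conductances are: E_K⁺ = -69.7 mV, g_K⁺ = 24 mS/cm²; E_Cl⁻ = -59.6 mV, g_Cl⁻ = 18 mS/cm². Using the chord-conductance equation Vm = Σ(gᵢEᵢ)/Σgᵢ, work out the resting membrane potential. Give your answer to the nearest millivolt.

-65 mV

Σ gᵢEᵢ = 24·(-69.7) + 18·(-59.6) = -2745.60
Σ gᵢ = 24 + 18 = 42
Vm = -2745.60 / 42 = -65.37 mV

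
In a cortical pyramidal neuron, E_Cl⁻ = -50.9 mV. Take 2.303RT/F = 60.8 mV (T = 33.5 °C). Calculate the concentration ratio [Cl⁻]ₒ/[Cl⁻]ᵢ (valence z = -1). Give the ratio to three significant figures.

log₁₀([out]/[in]) = E·z/(60.8) = -50.9 × -1 / 60.8 = 0.8372
[out]/[in] = 10^(0.8372) = 6.873

6.87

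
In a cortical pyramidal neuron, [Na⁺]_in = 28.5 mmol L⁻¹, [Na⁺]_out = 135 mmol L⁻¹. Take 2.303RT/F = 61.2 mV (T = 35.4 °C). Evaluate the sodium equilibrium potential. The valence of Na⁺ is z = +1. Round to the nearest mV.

E = (61.2/z) · log₁₀([Na⁺]_out/[Na⁺]_in) with z = +1.
= (61.2/1) · log₁₀(135/28.5) = 61.20 · log₁₀(4.737)
= 61.20 · (0.6755) = 41.34 mV

41 mV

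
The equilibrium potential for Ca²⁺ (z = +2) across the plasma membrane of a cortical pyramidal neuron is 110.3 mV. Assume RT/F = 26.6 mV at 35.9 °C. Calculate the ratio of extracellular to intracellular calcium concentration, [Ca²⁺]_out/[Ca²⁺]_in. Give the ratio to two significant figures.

4000

ln([out]/[in]) = E·z/(26.6) = 110.3 × 2 / 26.6 = 8.2932
[out]/[in] = e^(8.2932) = 3997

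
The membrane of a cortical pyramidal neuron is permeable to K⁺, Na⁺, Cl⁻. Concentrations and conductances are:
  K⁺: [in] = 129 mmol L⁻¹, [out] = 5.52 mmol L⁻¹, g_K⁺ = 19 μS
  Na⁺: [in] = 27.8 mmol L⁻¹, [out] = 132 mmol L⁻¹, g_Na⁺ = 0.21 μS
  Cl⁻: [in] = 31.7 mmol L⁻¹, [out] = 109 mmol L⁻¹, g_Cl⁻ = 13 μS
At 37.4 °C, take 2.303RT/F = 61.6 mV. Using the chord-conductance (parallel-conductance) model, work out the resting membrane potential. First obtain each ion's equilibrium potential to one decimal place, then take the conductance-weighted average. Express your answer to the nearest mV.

E_K⁺ = (61.6/1)·log₁₀(5.52/129) = -84.3 mV
E_Na⁺ = (61.6/1)·log₁₀(132/27.8) = 41.7 mV
E_Cl⁻ = (61.6/-1)·log₁₀(109/31.7) = -33.0 mV
Vm = (Σ gᵢEᵢ)/(Σ gᵢ) = (19·-84.3 + 0.21·41.7 + 13·-33.0) / (19 + 0.21 + 13)
= -2021.94 / 32.21 = -62.77 mV

-63 mV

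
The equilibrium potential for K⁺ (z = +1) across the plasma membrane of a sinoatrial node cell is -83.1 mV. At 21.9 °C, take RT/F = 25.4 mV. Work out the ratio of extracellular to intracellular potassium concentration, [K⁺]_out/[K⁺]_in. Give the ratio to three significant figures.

ln([out]/[in]) = E·z/(25.4) = -83.1 × 1 / 25.4 = -3.2717
[out]/[in] = e^(-3.2717) = 0.03794

0.0379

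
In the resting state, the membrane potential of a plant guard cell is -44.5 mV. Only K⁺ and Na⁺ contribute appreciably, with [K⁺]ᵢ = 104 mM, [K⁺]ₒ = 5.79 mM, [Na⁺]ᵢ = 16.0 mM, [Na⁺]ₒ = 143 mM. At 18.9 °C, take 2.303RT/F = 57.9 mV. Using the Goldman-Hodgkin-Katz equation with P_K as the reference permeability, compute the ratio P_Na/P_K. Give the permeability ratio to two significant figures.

Let α = P_Na/P_K. GHK: Vm = 57.9·log₁₀[(Kₒ + α·Naₒ)/(Kᵢ + α·Naᵢ)].
10^(Vm/57.9) = 10^(-44.5/57.9) = 0.17039
So 0.17039·(Kᵢ + α·Naᵢ) = Kₒ + α·Naₒ → α = (0.17039·104.0 − 5.79) / (143.0 − 0.17039·16.0)
α = (17.72 − 5.79) / (143.0 − 2.726) = 11.93/140.3 = 0.08505

0.085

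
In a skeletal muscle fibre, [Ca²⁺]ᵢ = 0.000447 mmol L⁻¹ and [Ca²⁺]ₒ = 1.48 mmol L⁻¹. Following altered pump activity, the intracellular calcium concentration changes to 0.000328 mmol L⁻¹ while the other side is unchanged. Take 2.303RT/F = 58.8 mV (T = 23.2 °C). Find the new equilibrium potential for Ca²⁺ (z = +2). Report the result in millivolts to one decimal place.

107.4 mV

After the shift: [Ca²⁺]_out = 1.48, [Ca²⁺]_in = 0.000328 mmol L⁻¹.
E_new = (58.8/2)·log₁₀(1.48/0.000328) = 29.40 · (3.6544) = 107.44 mV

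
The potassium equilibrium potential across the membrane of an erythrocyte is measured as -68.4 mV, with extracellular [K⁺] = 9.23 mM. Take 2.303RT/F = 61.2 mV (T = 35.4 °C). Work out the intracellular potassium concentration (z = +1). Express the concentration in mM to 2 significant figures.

Nernst: E = (61.2/1) · log₁₀([out]/[in]), so log₁₀([out]/[in]) = -68.4 × 1 / 61.2 = -1.1176.
[out]/[in] = 10^(-1.1176) = 0.07627.
[in] = 9.23 / 0.07627 = 121 mM.

120 mM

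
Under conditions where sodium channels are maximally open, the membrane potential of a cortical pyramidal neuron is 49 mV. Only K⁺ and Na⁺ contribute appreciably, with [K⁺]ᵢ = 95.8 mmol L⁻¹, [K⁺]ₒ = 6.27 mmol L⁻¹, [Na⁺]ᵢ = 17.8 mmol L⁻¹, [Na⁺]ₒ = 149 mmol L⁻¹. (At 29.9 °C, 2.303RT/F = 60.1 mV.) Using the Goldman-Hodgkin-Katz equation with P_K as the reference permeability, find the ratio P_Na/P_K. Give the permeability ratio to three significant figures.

Let α = P_Na/P_K. GHK: Vm = 60.1·log₁₀[(Kₒ + α·Naₒ)/(Kᵢ + α·Naᵢ)].
10^(Vm/60.1) = 10^(49.0/60.1) = 6.5359
So 6.5359·(Kᵢ + α·Naᵢ) = Kₒ + α·Naₒ → α = (6.5359·95.8 − 6.27) / (149.0 − 6.5359·17.8)
α = (626.1 − 6.27) / (149.0 − 116.3) = 619.9/32.66 = 18.98

19.0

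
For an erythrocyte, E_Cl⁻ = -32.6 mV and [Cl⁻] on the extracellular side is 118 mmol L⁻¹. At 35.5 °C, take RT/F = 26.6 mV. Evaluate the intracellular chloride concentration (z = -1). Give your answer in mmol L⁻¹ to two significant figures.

Nernst: E = (26.6/-1) · ln([out]/[in]), so ln([out]/[in]) = -32.6 × -1 / 26.6 = 1.2256.
[out]/[in] = e^(1.2256) = 3.406.
[in] = 118 / 3.406 = 34.64 mmol L⁻¹.

35 mmol L⁻¹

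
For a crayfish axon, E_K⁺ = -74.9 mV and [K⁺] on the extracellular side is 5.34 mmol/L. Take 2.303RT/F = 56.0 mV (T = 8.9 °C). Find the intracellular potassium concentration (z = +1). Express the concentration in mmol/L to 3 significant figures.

116 mmol/L

Nernst: E = (56.0/1) · log₁₀([out]/[in]), so log₁₀([out]/[in]) = -74.9 × 1 / 56.0 = -1.3375.
[out]/[in] = 10^(-1.3375) = 0.04597.
[in] = 5.34 / 0.04597 = 116.2 mmol/L.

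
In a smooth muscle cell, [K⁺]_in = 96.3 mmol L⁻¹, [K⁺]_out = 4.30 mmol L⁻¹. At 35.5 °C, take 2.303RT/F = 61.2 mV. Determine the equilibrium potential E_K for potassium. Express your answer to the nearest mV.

E = (61.2/z) · log₁₀([K⁺]_out/[K⁺]_in) with z = +1.
= (61.2/1) · log₁₀(4.30/96.3) = 61.20 · log₁₀(0.04465)
= 61.20 · (-1.3502) = -82.63 mV

-83 mV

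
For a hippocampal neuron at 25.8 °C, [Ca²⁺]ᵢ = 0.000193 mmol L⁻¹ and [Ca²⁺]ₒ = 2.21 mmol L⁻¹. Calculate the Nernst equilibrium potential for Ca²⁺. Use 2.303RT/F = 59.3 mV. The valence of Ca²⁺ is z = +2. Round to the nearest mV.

120 mV

E = (59.3/z) · log₁₀([Ca²⁺]_out/[Ca²⁺]_in) with z = +2.
= (59.3/2) · log₁₀(2.21/0.000193) = 29.65 · log₁₀(1.145e+04)
= 29.65 · (4.0588) = 120.34 mV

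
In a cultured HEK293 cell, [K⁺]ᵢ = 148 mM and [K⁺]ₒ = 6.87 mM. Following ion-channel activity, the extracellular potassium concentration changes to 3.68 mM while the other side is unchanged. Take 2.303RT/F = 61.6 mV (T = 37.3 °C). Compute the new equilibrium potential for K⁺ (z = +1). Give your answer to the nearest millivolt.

After the shift: [K⁺]_out = 3.68, [K⁺]_in = 148 mM.
E_new = (61.6/1)·log₁₀(3.68/148) = 61.60 · (-1.6044) = -98.83 mV

-99 mV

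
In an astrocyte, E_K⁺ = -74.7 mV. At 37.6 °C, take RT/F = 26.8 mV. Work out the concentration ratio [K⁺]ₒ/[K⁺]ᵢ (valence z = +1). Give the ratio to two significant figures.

ln([out]/[in]) = E·z/(26.8) = -74.7 × 1 / 26.8 = -2.7873
[out]/[in] = e^(-2.7873) = 0.06159

0.062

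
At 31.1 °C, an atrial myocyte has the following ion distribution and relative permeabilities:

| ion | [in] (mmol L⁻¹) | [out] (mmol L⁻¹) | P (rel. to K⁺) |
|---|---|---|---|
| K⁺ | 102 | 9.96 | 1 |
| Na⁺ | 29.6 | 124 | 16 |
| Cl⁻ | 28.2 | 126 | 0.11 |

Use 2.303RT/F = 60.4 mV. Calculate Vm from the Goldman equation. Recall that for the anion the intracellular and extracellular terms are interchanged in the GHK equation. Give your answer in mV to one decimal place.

32.0 mV

Vm = 60.4 · log₁₀[(Σ P·[cation]ₒ + Σ P·[anion]ᵢ) / (Σ P·[cation]ᵢ + Σ P·[anion]ₒ)]
Numerator = 1×9.96 + 16×124 + 0.11×28.2 = 1997
Denominator = 1×102 + 16×29.6 + 0.11×126 = 589.5
Vm = 60.4 · log₁₀(3.388) = 60.4 × (0.5299) = 32.01 mV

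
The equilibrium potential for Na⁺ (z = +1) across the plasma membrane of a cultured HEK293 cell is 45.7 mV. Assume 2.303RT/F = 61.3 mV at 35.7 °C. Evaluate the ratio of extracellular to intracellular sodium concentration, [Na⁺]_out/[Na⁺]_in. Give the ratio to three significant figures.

log₁₀([out]/[in]) = E·z/(61.3) = 45.7 × 1 / 61.3 = 0.7455
[out]/[in] = 10^(0.7455) = 5.566

5.57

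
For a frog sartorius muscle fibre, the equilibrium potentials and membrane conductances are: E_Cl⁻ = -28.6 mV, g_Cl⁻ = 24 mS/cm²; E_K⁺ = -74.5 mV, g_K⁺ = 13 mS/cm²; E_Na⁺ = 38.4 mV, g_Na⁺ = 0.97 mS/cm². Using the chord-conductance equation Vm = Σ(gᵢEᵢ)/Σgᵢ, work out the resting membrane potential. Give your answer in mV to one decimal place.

-42.6 mV

Σ gᵢEᵢ = 24·(-28.6) + 13·(-74.5) + 0.97·(38.4) = -1617.65
Σ gᵢ = 24 + 13 + 0.97 = 37.97
Vm = -1617.65 / 37.97 = -42.60 mV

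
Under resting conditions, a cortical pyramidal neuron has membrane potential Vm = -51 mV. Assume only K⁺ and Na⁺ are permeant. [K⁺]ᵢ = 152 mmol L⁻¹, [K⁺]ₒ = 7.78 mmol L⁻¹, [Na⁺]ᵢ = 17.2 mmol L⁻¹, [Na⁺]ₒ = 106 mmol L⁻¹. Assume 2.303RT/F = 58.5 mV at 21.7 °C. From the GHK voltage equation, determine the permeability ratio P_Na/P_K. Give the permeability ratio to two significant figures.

0.12

Let α = P_Na/P_K. GHK: Vm = 58.5·log₁₀[(Kₒ + α·Naₒ)/(Kᵢ + α·Naᵢ)].
10^(Vm/58.5) = 10^(-51.0/58.5) = 0.13434
So 0.13434·(Kᵢ + α·Naᵢ) = Kₒ + α·Naₒ → α = (0.13434·152.0 − 7.78) / (106.0 − 0.13434·17.2)
α = (20.42 − 7.78) / (106.0 − 2.311) = 12.64/103.7 = 0.1219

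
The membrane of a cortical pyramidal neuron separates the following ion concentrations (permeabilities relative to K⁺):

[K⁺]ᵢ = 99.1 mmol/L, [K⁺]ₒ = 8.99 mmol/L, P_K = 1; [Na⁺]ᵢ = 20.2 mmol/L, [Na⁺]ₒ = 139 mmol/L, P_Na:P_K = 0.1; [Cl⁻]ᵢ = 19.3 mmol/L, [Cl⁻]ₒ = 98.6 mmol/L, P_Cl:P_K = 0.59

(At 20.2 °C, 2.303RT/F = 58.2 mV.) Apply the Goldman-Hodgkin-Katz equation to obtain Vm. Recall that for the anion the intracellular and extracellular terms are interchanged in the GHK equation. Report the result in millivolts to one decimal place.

Vm = 58.2 · log₁₀[(Σ P·[cation]ₒ + Σ P·[anion]ᵢ) / (Σ P·[cation]ᵢ + Σ P·[anion]ₒ)]
Numerator = 1×8.99 + 0.1×139 + 0.59×19.3 = 34.28
Denominator = 1×99.1 + 0.1×20.2 + 0.59×98.6 = 159.3
Vm = 58.2 · log₁₀(0.21518) = 58.2 × (-0.6672) = -38.83 mV

-38.8 mV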